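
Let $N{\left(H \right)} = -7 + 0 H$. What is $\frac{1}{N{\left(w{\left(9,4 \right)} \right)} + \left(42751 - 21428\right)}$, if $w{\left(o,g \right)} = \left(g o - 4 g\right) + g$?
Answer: $\frac{1}{21316} \approx 4.6913 \cdot 10^{-5}$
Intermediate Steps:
$w{\left(o,g \right)} = - 3 g + g o$ ($w{\left(o,g \right)} = \left(- 4 g + g o\right) + g = - 3 g + g o$)
$N{\left(H \right)} = -7$ ($N{\left(H \right)} = -7 + 0 = -7$)
$\frac{1}{N{\left(w{\left(9,4 \right)} \right)} + \left(42751 - 21428\right)} = \frac{1}{-7 + \left(42751 - 21428\right)} = \frac{1}{-7 + 21323} = \frac{1}{21316}$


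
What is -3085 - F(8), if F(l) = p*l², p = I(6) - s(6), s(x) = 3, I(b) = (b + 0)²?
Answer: -5197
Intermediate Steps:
I(b) = b²
p = 33 (p = 6² - 1*3 = 36 - 3 = 33)
F(l) = 33*l²
-3085 - F(8) = -3085 - 33*8² = -3085 - 33*64 = -3085 - 1*2112 = -3085 - 2112 = -5197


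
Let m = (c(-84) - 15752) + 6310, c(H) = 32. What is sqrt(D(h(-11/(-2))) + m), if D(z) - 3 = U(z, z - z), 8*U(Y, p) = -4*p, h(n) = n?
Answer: I*sqrt(9407) ≈ 96.99*I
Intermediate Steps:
m = -9410 (m = (32 - 15752) + 6310 = -15720 + 6310 = -9410)
U(Y, p) = -p/2 (U(Y, p) = (-4*p)/8 = -p/2)
D(z) = 3 (D(z) = 3 - (z - z)/2 = 3 - 1/2*0 = 3 + 0 = 3)
sqrt(D(h(-11/(-2))) + m) = sqrt(3 - 9410) = sqrt(-9407) = I*sqrt(9407)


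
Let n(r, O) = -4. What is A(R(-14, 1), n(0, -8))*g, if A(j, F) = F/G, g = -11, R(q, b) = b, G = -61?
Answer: -44/61 ≈ -0.72131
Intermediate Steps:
A(j, F) = -F/61 (A(j, F) = F/(-61) = F*(-1/61) = -F/61)
A(R(-14, 1), n(0, -8))*g = -1/61*(-4)*(-11) = (4/61)*(-11) = -44/61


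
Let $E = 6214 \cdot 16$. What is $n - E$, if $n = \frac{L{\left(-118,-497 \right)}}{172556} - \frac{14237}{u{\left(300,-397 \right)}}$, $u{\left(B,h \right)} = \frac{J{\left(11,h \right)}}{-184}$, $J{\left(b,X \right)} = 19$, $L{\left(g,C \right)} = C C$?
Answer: $\frac{126065824083}{3278564} \approx 38452.0$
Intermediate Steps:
$L{\left(g,C \right)} = C^{2}$
$u{\left(B,h \right)} = - \frac{19}{184}$ ($u{\left(B,h \right)} = \frac{19}{-184} = 19 \left(- \frac{1}{184}\right) = - \frac{19}{184}$)
$n = \frac{452033771219}{3278564}$ ($n = \frac{\left(-497\right)^{2}}{172556} - \frac{14237}{- \frac{19}{184}} = 247009 \cdot \frac{1}{172556} - - \frac{2619608}{19} = \frac{247009}{172556} + \frac{2619608}{19} = \frac{452033771219}{3278564} \approx 1.3788 \cdot 10^{5}$)
$E = 99424$
$n - E = \frac{452033771219}{3278564} - 99424 = \frac{126065824083}{3278564}$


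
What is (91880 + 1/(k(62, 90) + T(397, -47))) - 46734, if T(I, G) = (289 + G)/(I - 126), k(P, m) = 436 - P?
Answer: 4586653287/101596 ≈ 45146.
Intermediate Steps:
T(I, G) = (289 + G)/(-126 + I)
(91880 + 1/(k(62, 90) + T(397, -47))) - 46734 = (91880 + 1/((436 - 1*62) + (289 - 47)/(-126 + 397))) - 46734 = (91880 + 1/((436 - 62) + 242/271)) - 46734 = (91880 + 1/(374 + (1/271)*242)) - 46734 = (91880 + 1/(374 + 242/271)) - 46734 = (91880 + 1/(101596/271)) - 46734 = (91880 + 271/101596) - 46734 = 9334640751/101596 - 46734 = 4586653287/101596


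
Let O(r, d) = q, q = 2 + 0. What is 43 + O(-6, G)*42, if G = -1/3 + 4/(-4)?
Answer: 127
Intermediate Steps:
G = -4/3 (G = -1*1/3 + 4*(-1/4) = -1/3 - 1 = -4/3 ≈ -1.3333)
q = 2
O(r, d) = 2
43 + O(-6, G)*42 = 43 + 2*42 = 43 + 84 = 127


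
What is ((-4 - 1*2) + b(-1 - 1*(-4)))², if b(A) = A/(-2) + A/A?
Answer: 169/4 ≈ 42.250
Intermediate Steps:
b(A) = 1 - A/2 (b(A) = A*(-½) + 1 = -A/2 + 1 = 1 - A/2)
((-4 - 1*2) + b(-1 - 1*(-4)))² = ((-4 - 1*2) + (1 - (-1 - 1*(-4))/2))² = ((-4 - 2) + (1 - (-1 + 4)/2))² = (-6 + (1 - ½*3))² = (-6 + (1 - 3/2))² = (-6 - ½)² = (-13/2)² = 169/4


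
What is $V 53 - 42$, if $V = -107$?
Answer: $-5713$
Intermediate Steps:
$V 53 - 42 = \left(-107\right) 53 - 42 = -5671 - 42 = -5713$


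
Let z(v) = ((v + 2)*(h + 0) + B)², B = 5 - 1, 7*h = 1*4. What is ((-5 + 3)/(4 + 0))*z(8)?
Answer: -2312/49 ≈ -47.184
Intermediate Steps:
h = 4/7 (h = (1*4)/7 = (⅐)*4 = 4/7 ≈ 0.57143)
B = 4
z(v) = (36/7 + 4*v/7)² (z(v) = ((v + 2)*(4/7 + 0) + 4)² = ((2 + v)*(4/7) + 4)² = ((8/7 + 4*v/7) + 4)² = (36/7 + 4*v/7)²)
((-5 + 3)/(4 + 0))*z(8) = ((-5 + 3)/(4 + 0))*(16*(9 + 8)²/49) = (-2/4)*((16/49)*17²) = (-2*¼)*((16/49)*289) = -½*4624/49 = -2312/49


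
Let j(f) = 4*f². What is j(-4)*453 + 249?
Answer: 29241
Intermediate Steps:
j(-4)*453 + 249 = (4*(-4)²)*453 + 249 = (4*16)*453 + 249 = 64*453 + 249 = 28992 + 249 = 29241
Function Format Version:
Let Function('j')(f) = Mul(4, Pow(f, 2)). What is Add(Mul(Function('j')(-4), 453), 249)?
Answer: 29241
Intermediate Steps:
Add(Mul(Function('j')(-4), 453), 249) = Add(Mul(Mul(4, Pow(-4, 2)), 453), 249) = Add(Mul(Mul(4, 16), 453), 249) = Add(Mul(64, 453), 249) = Add(28992, 249) = 29241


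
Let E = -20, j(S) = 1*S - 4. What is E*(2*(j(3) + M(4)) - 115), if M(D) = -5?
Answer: 2540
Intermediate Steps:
j(S) = -4 + S (j(S) = S - 4 = -4 + S)
E*(2*(j(3) + M(4)) - 115) = -20*(2*((-4 + 3) - 5) - 115) = -20*(2*(-1 - 5) - 115) = -20*(2*(-6) - 115) = -20*(-12 - 115) = -20*(-127) = 2540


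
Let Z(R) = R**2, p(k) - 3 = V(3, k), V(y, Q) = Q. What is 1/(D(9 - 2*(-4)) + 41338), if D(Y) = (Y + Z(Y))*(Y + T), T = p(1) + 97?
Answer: 1/77446 ≈ 1.2912e-5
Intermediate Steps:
p(k) = 3 + k
T = 101 (T = (3 + 1) + 97 = 4 + 97 = 101)
D(Y) = (101 + Y)*(Y + Y**2) (D(Y) = (Y + Y**2)*(Y + 101) = (Y + Y**2)*(101 + Y) = (101 + Y)*(Y + Y**2))
1/(D(9 - 2*(-4)) + 41338) = 1/((9 - 2*(-4))*(101 + (9 - 2*(-4))**2 + 102*(9 - 2*(-4))) + 41338) = 1/((9 + 8)*(101 + (9 + 8)**2 + 102*(9 + 8)) + 41338) = 1/(17*(101 + 17**2 + 102*17) + 41338) = 1/(17*(101 + 289 + 1734) + 41338) = 1/(17*2124 + 41338) = 1/(36108 + 41338) = 1/77446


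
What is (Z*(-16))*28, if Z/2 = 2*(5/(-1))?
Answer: 8960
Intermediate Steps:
Z = -20 (Z = 2*(2*(5/(-1))) = 2*(2*(5*(-1))) = 2*(2*(-5)) = 2*(-10) = -20)
(Z*(-16))*28 = -20*(-16)*28 = 320*28 = 8960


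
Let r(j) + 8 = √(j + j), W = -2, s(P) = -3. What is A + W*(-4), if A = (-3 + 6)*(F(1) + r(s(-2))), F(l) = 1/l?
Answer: -13 + 3*I*√6 ≈ -13.0 + 7.3485*I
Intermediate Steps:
r(j) = -8 + √2*√j (r(j) = -8 + √(j + j) = -8 + √(2*j) = -8 + √2*√j)
A = -21 + 3*I*√6 (A = (-3 + 6)*(1/1 + (-8 + √2*√(-3))) = 3*(1 + (-8 + √2*(I*√3))) = 3*(1 + (-8 + I*√6)) = 3*(-7 + I*√6) = -21 + 3*I*√6 ≈ -21.0 + 7.3485*I)
A + W*(-4) = (-21 + 3*I*√6) - 2*(-4) = (-21 + 3*I*√6) + 8 = -13 + 3*I*√6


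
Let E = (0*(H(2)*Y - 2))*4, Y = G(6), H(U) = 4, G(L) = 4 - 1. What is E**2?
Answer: 0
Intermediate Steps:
G(L) = 3
Y = 3
E = 0 (E = (0*(4*3 - 2))*4 = (0*(12 - 2))*4 = (0*10)*4 = 0*4 = 0)
E**2 = 0**2 = 0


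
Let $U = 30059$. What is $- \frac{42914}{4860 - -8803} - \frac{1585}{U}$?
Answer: $- \frac{1311607781}{410696117} \approx -3.1936$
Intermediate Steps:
$- \frac{42914}{4860 - -8803} - \frac{1585}{U} = - \frac{42914}{4860 - -8803} - \frac{1585}{30059} = - \frac{42914}{4860 + 8803} - \frac{1585}{30059} = - \frac{42914}{13663} - \frac{1585}{30059} = - \frac{1311607781}{410696117}$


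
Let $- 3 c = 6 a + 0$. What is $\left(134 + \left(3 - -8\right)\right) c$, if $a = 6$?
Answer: $-1740$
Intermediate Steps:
$c = -12$ ($c = - \frac{6 \cdot 6 + 0}{3} = - \frac{36 + 0}{3} = \left(- \frac{1}{3}\right) 36 = -12$)
$\left(134 + \left(3 - -8\right)\right) c = \left(134 + \left(3 - -8\right)\right) \left(-12\right) = \left(134 + \left(3 + 8\right)\right) \left(-12\right) = \left(134 + 11\right) \left(-12\right) = 145 \left(-12\right) = -1740$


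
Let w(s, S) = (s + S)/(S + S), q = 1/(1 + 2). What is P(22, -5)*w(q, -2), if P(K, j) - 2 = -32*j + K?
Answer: 230/3 ≈ 76.667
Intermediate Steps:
q = 1/3 ≈ 0.33333
P(K, j) = 2 + K - 32*j (P(K, j) = 2 + (-32*j + K) = 2 + (K - 32*j) = 2 + K - 32*j)
w(s, S) = (S + s)/(2*S) (w(s, S) = (S + s)/((2*S)) = (S + s)*(1/(2*S)) = (S + s)/(2*S))
P(22, -5)*w(q, -2) = (2 + 22 - 32*(-5))*((1/2)*(-2 + 1/3)/(-2)) = (2 + 22 + 160)*((1/2)*(-1/2)*(-5/3)) = 184*(5/12) = 230/3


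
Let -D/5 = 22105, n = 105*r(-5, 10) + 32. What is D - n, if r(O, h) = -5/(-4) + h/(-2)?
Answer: -440653/4 ≈ -1.1016e+5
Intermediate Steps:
r(O, h) = 5/4 - h/2 (r(O, h) = -5*(-¼) + h*(-½) = 5/4 - h/2)
n = -1447/4 (n = 105*(5/4 - ½*10) + 32 = 105*(5/4 - 5) + 32 = 105*(-15/4) + 32 = -1575/4 + 32 = -1447/4 ≈ -361.75)
D = -110525 (D = -5*22105 = -110525)
D - n = -110525 - 1*(-1447/4) = -110525 + 1447/4 = -440653/4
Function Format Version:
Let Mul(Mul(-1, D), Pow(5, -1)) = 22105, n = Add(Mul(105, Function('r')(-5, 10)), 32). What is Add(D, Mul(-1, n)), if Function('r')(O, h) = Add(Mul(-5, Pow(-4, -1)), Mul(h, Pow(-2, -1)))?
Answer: Rational(-440653, 4) ≈ -1.1016e+5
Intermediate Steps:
Function('r')(O, h) = Add(Rational(5, 4), Mul(Rational(-1, 2), h)) (Function('r')(O, h) = Add(Mul(-5, Rational(-1, 4)), Mul(h, Rational(-1, 2))) = Add(Rational(5, 4), Mul(Rational(-1, 2), h)))
n = Rational(-1447, 4) (n = Add(Mul(105, Add(Rational(5, 4), Mul(Rational(-1, 2), 10))), 32) = Add(Mul(105, Add(Rational(5, 4), -5)), 32) = Add(Mul(105, Rational(-15, 4)), 32) = Add(Rational(-1575, 4), 32) = Rational(-1447, 4) ≈ -361.75)
D = -110525 (D = Mul(-5, 22105) = -110525)
Add(D, Mul(-1, n)) = Add(-110525, Mul(-1, Rational(-1447, 4))) = Add(-110525, Rational(1447, 4)) = Rational(-440653, 4)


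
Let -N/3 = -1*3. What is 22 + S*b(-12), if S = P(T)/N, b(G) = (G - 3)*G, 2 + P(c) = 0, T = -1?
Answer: -18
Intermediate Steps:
P(c) = -2 (P(c) = -2 + 0 = -2)
N = 9 (N = -(-3)*3 = -3*(-3) = 9)
b(G) = G*(-3 + G) (b(G) = (-3 + G)*G = G*(-3 + G))
S = -2/9 ≈ -0.22222
22 + S*b(-12) = 22 - (-8)*(-3 - 12)/3 = 22 - (-8)*(-15)/3 = 22 - 2/9*180 = 22 - 40 = -18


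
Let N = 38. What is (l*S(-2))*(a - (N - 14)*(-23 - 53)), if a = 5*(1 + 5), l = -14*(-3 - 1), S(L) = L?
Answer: -207648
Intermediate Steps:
l = 56 (l = -14*(-4) = 56)
a = 30 (a = 5*6 = 30)
(l*S(-2))*(a - (N - 14)*(-23 - 53)) = (56*(-2))*(30 - (38 - 14)*(-23 - 53)) = -112*(30 - 24*(-76)) = -112*(30 - 1*(-1824)) = -112*(30 + 1824) = -112*1854 = -207648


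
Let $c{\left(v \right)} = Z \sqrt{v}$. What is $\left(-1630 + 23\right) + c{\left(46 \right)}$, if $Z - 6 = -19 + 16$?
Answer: $-1607 + 3 \sqrt{46} \approx -1586.7$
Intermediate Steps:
$Z = 3$ ($Z = 6 + \left(-19 + 16\right) = 6 - 3 = 3$)
$c{\left(v \right)} = 3 \sqrt{v}$
$\left(-1630 + 23\right) + c{\left(46 \right)} = \left(-1630 + 23\right) + 3 \sqrt{46} = -1607 + 3 \sqrt{46}$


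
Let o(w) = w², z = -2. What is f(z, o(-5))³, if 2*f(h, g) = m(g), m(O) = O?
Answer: 15625/8 ≈ 1953.1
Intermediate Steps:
f(h, g) = g/2
f(z, o(-5))³ = ((½)*(-5)²)³ = ((½)*25)³ = (25/2)³ = 15625/8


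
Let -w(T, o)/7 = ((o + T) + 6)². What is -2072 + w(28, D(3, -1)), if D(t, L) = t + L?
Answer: -11144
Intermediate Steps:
D(t, L) = L + t
w(T, o) = -7*(6 + T + o)² (w(T, o) = -7*((o + T) + 6)² = -7*((T + o) + 6)² = -7*(6 + T + o)²)
-2072 + w(28, D(3, -1)) = -2072 - 7*(6 + 28 + (-1 + 3))² = -2072 - 7*(6 + 28 + 2)² = -2072 - 7*36² = -2072 - 7*1296 = -2072 - 9072 = -11144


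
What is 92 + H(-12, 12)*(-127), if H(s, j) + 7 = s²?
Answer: -17307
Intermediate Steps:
H(s, j) = -7 + s²
92 + H(-12, 12)*(-127) = 92 + (-7 + (-12)²)*(-127) = 92 + (-7 + 144)*(-127) = 92 + 137*(-127) = 92 - 17399 = -17307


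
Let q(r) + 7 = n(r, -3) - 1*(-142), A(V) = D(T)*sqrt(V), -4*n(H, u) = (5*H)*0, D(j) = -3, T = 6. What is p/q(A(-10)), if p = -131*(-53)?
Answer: 6943/135 ≈ 51.430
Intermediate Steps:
p = 6943
n(H, u) = 0 (n(H, u) = -5*H*0/4 = -1/4*0 = 0)
A(V) = -3*sqrt(V)
q(r) = 135 (q(r) = -7 + (0 - 1*(-142)) = -7 + (0 + 142) = -7 + 142 = 135)
p/q(A(-10)) = 6943/135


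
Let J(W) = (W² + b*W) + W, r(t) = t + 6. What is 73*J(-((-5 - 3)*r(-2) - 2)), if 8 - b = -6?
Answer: 121618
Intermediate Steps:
b = 14 (b = 8 - 1*(-6) = 8 + 6 = 14)
r(t) = 6 + t
J(W) = W² + 15*W (J(W) = (W² + 14*W) + W = W² + 15*W)
73*J(-((-5 - 3)*r(-2) - 2)) = 73*((-((-5 - 3)*(6 - 2) - 2))*(15 - ((-5 - 3)*(6 - 2) - 2))) = 73*((-(-8*4 - 2))*(15 - (-8*4 - 2))) = 73*((-(-32 - 2))*(15 - (-32 - 2))) = 73*((-1*(-34))*(15 - 1*(-34))) = 73*(34*(15 + 34)) = 73*(34*49) = 73*1666 = 121618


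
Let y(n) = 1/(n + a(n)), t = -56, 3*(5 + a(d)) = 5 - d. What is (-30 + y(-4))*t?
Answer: 5068/3 ≈ 1689.3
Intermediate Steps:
a(d) = -10/3 - d/3 (a(d) = -5 + (5 - d)/3 = -5 + (5/3 - d/3) = -10/3 - d/3)
y(n) = 1/(-10/3 + 2*n/3) (y(n) = 1/(n + (-10/3 - n/3)) = 1/(-10/3 + 2*n/3))
(-30 + y(-4))*t = (-30 + 3/(2*(-5 - 4)))*(-56) = (-30 + (3/2)/(-9))*(-56) = (-30 + (3/2)*(-⅑))*(-56) = (-30 - ⅙)*(-56) = -181/6*(-56) = 5068/3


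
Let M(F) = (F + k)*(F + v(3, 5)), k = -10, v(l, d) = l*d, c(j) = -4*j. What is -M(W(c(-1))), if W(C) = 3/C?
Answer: 2331/16 ≈ 145.69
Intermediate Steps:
v(l, d) = d*l
M(F) = (-10 + F)*(15 + F) (M(F) = (F - 10)*(F + 5*3) = (-10 + F)*(F + 15) = (-10 + F)*(15 + F))
-M(W(c(-1))) = -(-150 + (3/((-4*(-1))))**2 + 5*(3/((-4*(-1))))) = -(-150 + (3/4)**2 + 5*(3/4)) = -(-150 + 9/16 + 15/4) = -1*(-2331/16) = 2331/16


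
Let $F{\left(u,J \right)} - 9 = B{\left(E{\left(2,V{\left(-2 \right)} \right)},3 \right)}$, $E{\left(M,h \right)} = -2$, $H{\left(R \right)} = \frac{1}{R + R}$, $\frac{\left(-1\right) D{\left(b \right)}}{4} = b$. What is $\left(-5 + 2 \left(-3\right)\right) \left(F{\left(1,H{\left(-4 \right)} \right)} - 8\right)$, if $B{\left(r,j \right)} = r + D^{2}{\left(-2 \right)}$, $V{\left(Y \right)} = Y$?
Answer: $-693$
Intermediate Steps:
$D{\left(b \right)} = - 4 b$
$H{\left(R \right)} = \frac{1}{2 R}$
$B{\left(r,j \right)} = 64 + r$ ($B{\left(r,j \right)} = r + \left(\left(-4\right) \left(-2\right)\right)^{2} = r + 8^{2} = r + 64 = 64 + r$)
$F{\left(u,J \right)} = 71$ ($F{\left(u,J \right)} = 9 + \left(64 - 2\right) = 9 + 62 = 71$)
$\left(-5 + 2 \left(-3\right)\right) \left(F{\left(1,H{\left(-4 \right)} \right)} - 8\right) = \left(-5 + 2 \left(-3\right)\right) \left(71 - 8\right) = \left(-5 - 6\right) 63 = \left(-11\right) 63 = -693$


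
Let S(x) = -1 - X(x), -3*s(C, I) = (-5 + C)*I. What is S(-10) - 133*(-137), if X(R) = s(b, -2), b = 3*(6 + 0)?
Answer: 54634/3 ≈ 18211.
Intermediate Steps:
b = 18 (b = 3*6 = 18)
s(C, I) = -I*(-5 + C)/3 (s(C, I) = -(-5 + C)*I/3 = -I*(-5 + C)/3)
X(R) = 26/3 (X(R) = (1/3)*(-2)*(5 - 1*18) = (1/3)*(-2)*(5 - 18) = (1/3)*(-2)*(-13) = 26/3)
S(x) = -29/3 (S(x) = -1 - 1*26/3 = -1 - 26/3 = -29/3)
S(-10) - 133*(-137) = -29/3 - 133*(-137) = -29/3 + 18221 = 54634/3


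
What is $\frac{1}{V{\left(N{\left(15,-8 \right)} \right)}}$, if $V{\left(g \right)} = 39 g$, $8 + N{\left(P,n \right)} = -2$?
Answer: $- \frac{1}{390} \approx -0.0025641$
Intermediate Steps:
$N{\left(P,n \right)} = -10$ ($N{\left(P,n \right)} = -8 - 2 = -10$)
$\frac{1}{V{\left(N{\left(15,-8 \right)} \right)}} = \frac{1}{39 \left(-10\right)} = \frac{1}{-390} = - \frac{1}{390}$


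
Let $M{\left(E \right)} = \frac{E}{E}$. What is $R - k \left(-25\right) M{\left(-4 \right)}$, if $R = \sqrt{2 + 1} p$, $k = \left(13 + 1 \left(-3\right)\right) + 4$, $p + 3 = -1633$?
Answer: $350 - 1636 \sqrt{3} \approx -2483.6$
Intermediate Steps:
$p = -1636$ ($p = -3 - 1633 = -1636$)
$M{\left(E \right)} = 1$
$k = 14$ ($k = \left(13 - 3\right) + 4 = 10 + 4 = 14$)
$R = - 1636 \sqrt{3}$ ($R = \sqrt{2 + 1} \left(-1636\right) = \sqrt{3} \left(-1636\right) = - 1636 \sqrt{3} \approx -2833.6$)
$R - k \left(-25\right) M{\left(-4 \right)} = - 1636 \sqrt{3} - 14 \left(-25\right) 1 = - 1636 \sqrt{3} - \left(-350\right) 1 = - 1636 \sqrt{3} - -350 = - 1636 \sqrt{3} + 350 = 350 - 1636 \sqrt{3}$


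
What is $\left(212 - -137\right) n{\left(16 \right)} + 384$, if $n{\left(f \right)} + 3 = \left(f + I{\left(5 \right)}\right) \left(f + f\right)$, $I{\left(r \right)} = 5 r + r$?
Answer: $513065$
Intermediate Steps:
$I{\left(r \right)} = 6 r$
$n{\left(f \right)} = -3 + 2 f \left(30 + f\right)$ ($n{\left(f \right)} = -3 + \left(f + 6 \cdot 5\right) \left(f + f\right) = -3 + \left(f + 30\right) 2 f = -3 + \left(30 + f\right) 2 f = -3 + 2 f \left(30 + f\right)$)
$\left(212 - -137\right) n{\left(16 \right)} + 384 = \left(212 - -137\right) \left(-3 + 2 \cdot 16^{2} + 60 \cdot 16\right) + 384 = \left(212 + 137\right) \left(-3 + 2 \cdot 256 + 960\right) + 384 = 349 \left(-3 + 512 + 960\right) + 384 = 349 \cdot 1469 + 384 = 512681 + 384 = 513065$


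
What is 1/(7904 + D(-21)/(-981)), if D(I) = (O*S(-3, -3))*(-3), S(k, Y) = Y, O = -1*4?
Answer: 109/861540 ≈ 0.00012652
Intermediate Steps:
O = -4
D(I) = -36 (D(I) = -4*(-3)*(-3) = 12*(-3) = -36)
1/(7904 + D(-21)/(-981)) = 1/(7904 - 36/(-981)) = 1/(7904 - 36*(-1/981)) = 1/(7904 + 4/109) = 1/(861540/109) = 109/861540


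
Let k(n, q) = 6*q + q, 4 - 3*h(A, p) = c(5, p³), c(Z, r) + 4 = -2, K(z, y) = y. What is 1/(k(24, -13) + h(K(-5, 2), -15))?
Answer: -3/263 ≈ -0.011407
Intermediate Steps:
c(Z, r) = -6 (c(Z, r) = -4 - 2 = -6)
h(A, p) = 10/3 (h(A, p) = 4/3 - ⅓*(-6) = 4/3 + 2 = 10/3)
k(n, q) = 7*q
1/(k(24, -13) + h(K(-5, 2), -15)) = 1/(7*(-13) + 10/3) = 1/(-91 + 10/3) = 1/(-263/3) = -3/263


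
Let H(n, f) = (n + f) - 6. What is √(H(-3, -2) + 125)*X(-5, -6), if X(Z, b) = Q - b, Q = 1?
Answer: 7*√114 ≈ 74.740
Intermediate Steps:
H(n, f) = -6 + f + n (H(n, f) = (f + n) - 6 = -6 + f + n)
X(Z, b) = 1 - b
√(H(-3, -2) + 125)*X(-5, -6) = √((-6 - 2 - 3) + 125)*(1 - 1*(-6)) = √(-11 + 125)*(1 + 6) = √114*7 = 7*√114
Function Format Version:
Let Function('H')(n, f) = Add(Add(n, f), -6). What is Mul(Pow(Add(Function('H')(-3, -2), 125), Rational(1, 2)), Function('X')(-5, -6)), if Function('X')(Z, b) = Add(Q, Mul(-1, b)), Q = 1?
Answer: Mul(7, Pow(114, Rational(1, 2))) ≈ 74.740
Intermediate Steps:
Function('H')(n, f) = Add(-6, f, n) (Function('H')(n, f) = Add(Add(f, n), -6) = Add(-6, f, n))
Function('X')(Z, b) = Add(1, Mul(-1, b))
Mul(Pow(Add(Function('H')(-3, -2), 125), Rational(1, 2)), Function('X')(-5, -6)) = Mul(Pow(Add(Add(-6, -2, -3), 125), Rational(1, 2)), Add(1, Mul(-1, -6))) = Mul(Pow(Add(-11, 125), Rational(1, 2)), Add(1, 6)) = Mul(Pow(114, Rational(1, 2)), 7) = Mul(7, Pow(114, Rational(1, 2)))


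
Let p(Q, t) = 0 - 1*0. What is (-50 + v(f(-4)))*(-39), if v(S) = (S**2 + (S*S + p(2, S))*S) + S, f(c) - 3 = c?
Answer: 1989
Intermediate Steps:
f(c) = 3 + c
p(Q, t) = 0 (p(Q, t) = 0 + 0 = 0)
v(S) = S + S**2 + S**3 (v(S) = (S**2 + (S*S + 0)*S) + S = (S**2 + (S**2 + 0)*S) + S = (S**2 + S**2*S) + S = (S**2 + S**3) + S = S + S**2 + S**3)
(-50 + v(f(-4)))*(-39) = (-50 + (3 - 4)*(1 + (3 - 4) + (3 - 4)**2))*(-39) = (-50 - (1 - 1 + (-1)**2))*(-39) = (-50 - (1 - 1 + 1))*(-39) = (-50 - 1*1)*(-39) = (-50 - 1)*(-39) = -51*(-39) = 1989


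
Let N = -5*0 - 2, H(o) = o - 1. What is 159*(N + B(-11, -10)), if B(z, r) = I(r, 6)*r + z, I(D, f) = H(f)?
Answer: -10017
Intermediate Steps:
H(o) = -1 + o
I(D, f) = -1 + f
B(z, r) = z + 5*r (B(z, r) = (-1 + 6)*r + z = 5*r + z = z + 5*r)
N = -2 (N = 0 - 2 = -2)
159*(N + B(-11, -10)) = 159*(-2 + (-11 + 5*(-10))) = 159*(-2 + (-11 - 50)) = 159*(-2 - 61) = 159*(-63) = -10017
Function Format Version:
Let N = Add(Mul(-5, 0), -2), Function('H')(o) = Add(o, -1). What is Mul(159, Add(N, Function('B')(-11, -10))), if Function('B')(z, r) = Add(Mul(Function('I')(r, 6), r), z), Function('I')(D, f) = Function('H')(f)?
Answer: -10017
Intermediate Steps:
Function('H')(o) = Add(-1, o)
Function('I')(D, f) = Add(-1, f)
Function('B')(z, r) = Add(z, Mul(5, r)) (Function('B')(z, r) = Add(Mul(Add(-1, 6), r), z) = Add(Mul(5, r), z) = Add(z, Mul(5, r)))
N = -2 (N = Add(0, -2) = -2)
Mul(159, Add(N, Function('B')(-11, -10))) = Mul(159, Add(-2, Add(-11, Mul(5, -10)))) = Mul(159, Add(-2, Add(-11, -50))) = Mul(159, Add(-2, -61)) = Mul(159, -63) = -10017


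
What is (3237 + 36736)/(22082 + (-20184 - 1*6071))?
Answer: -39973/4173 ≈ -9.5790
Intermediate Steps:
(3237 + 36736)/(22082 + (-20184 - 1*6071)) = 39973/(22082 + (-20184 - 6071)) = 39973/(22082 - 26255) = 39973/(-4173) = 39973*(-1/4173) = -39973/4173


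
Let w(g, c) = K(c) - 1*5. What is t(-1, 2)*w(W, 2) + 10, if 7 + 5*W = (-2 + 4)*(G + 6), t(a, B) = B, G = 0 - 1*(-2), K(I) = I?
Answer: 4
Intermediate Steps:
G = 2 (G = 0 + 2 = 2)
W = 9/5 (W = -7/5 + ((-2 + 4)*(2 + 6))/5 = -7/5 + (2*8)/5 = -7/5 + (1/5)*16 = -7/5 + 16/5 = 9/5 ≈ 1.8000)
w(g, c) = -5 + c (w(g, c) = c - 1*5 = c - 5 = -5 + c)
t(-1, 2)*w(W, 2) + 10 = 2*(-5 + 2) + 10 = 2*(-3) + 10 = -6 + 10 = 4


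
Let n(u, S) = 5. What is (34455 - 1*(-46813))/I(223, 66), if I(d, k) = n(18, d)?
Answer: 81268/5 ≈ 16254.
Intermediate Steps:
I(d, k) = 5
(34455 - 1*(-46813))/I(223, 66) = (34455 - 1*(-46813))/5 = (34455 + 46813)*(⅕) = 81268*(⅕) = 81268/5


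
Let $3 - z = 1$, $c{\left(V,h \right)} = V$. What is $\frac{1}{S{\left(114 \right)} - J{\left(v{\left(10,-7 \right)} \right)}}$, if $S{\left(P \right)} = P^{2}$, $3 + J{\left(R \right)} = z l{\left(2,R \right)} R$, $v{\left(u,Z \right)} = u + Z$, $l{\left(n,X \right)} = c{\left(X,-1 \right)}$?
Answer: $\frac{1}{12981} \approx 7.7036 \cdot 10^{-5}$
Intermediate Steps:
$z = 2$ ($z = 3 - 1 = 2$)
$l{\left(n,X \right)} = X$
$v{\left(u,Z \right)} = Z + u$
$J{\left(R \right)} = -3 + 2 R^{2}$ ($J{\left(R \right)} = -3 + 2 R R = -3 + 2 R^{2}$)
$\frac{1}{S{\left(114 \right)} - J{\left(v{\left(10,-7 \right)} \right)}} = \frac{1}{114^{2} - \left(-3 + 2 \left(-7 + 10\right)^{2}\right)} = \frac{1}{12996 - \left(-3 + 2 \cdot 3^{2}\right)} = \frac{1}{12996 - \left(-3 + 2 \cdot 9\right)} = \frac{1}{12996 - \left(-3 + 18\right)} = \frac{1}{12996 - 15} = \frac{1}{12981}$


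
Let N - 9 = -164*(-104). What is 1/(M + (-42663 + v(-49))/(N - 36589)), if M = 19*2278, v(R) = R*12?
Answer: 6508/281693673 ≈ 2.3103e-5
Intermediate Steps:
N = 17065 (N = 9 - 164*(-104) = 9 + 17056 = 17065)
v(R) = 12*R
M = 43282
1/(M + (-42663 + v(-49))/(N - 36589)) = 1/(43282 + (-42663 + 12*(-49))/(17065 - 36589)) = 1/(43282 + (-42663 - 588)/(-19524)) = 1/(43282 - 43251*(-1/19524)) = 1/(43282 + 14417/6508) = 1/(281693673/6508) = 6508/281693673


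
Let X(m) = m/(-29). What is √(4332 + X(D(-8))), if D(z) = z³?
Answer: 2*√914515/29 ≈ 65.952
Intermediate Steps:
X(m) = -m/29 (X(m) = m*(-1/29) = -m/29)
√(4332 + X(D(-8))) = √(4332 - 1/29*(-8)³) = √(4332 - 1/29*(-512)) = √(4332 + 512/29) = √(126140/29) = 2*√914515/29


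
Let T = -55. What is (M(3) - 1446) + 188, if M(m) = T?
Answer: -1313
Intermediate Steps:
M(m) = -55
(M(3) - 1446) + 188 = (-55 - 1446) + 188 = -1501 + 188 = -1313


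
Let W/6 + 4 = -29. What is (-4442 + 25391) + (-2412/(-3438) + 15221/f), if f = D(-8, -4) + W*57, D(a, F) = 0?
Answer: 45156814187/2155626 ≈ 20948.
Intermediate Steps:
W = -198 (W = -24 + 6*(-29) = -24 - 174 = -198)
f = -11286 (f = 0 - 198*57 = 0 - 11286 = -11286)
(-4442 + 25391) + (-2412/(-3438) + 15221/f) = (-4442 + 25391) + (-2412/(-3438) + 15221/(-11286)) = 20949 + (-2412*(-1/3438) + 15221*(-1/11286)) = 20949 + (134/191 - 15221/11286) = 20949 - 1394887/2155626 = 45156814187/2155626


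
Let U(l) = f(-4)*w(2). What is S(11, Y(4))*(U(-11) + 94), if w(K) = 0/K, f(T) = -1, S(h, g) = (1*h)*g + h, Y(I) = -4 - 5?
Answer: -8272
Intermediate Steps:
Y(I) = -9
S(h, g) = h + g*h (S(h, g) = h*g + h = g*h + h = h + g*h)
w(K) = 0
U(l) = 0 (U(l) = -1*0 = 0)
S(11, Y(4))*(U(-11) + 94) = (11*(1 - 9))*(0 + 94) = (11*(-8))*94 = -88*94 = -8272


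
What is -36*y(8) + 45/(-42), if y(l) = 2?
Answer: -1023/14 ≈ -73.071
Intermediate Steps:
-36*y(8) + 45/(-42) = -36*2 + 45/(-42) = -72 + 45*(-1/42) = -72 - 15/14 = -1023/14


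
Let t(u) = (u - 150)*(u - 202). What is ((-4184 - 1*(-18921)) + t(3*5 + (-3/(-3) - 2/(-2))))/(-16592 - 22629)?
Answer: -39342/39221 ≈ -1.0031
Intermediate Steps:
t(u) = (-202 + u)*(-150 + u) (t(u) = (-150 + u)*(-202 + u) = (-202 + u)*(-150 + u))
((-4184 - 1*(-18921)) + t(3*5 + (-3/(-3) - 2/(-2))))/(-16592 - 22629) = ((-4184 - 1*(-18921)) + (30300 + (3*5 + (-3/(-3) - 2/(-2)))² - 352*(3*5 + (-3/(-3) - 2/(-2)))))/(-16592 - 22629) = ((-4184 + 18921) + (30300 + (15 + (-3*(-⅓) - 2*(-½)))² - 352*(15 + (-3*(-⅓) - 2*(-½)))))/(-39221) = (14737 + (30300 + (15 + (1 + 1))² - 352*(15 + (1 + 1))))*(-1/39221) = (14737 + (30300 + (15 + 2)² - 352*(15 + 2)))*(-1/39221) = (14737 + (30300 + 17² - 352*17))*(-1/39221) = (14737 + (30300 + 289 - 5984))*(-1/39221) = (14737 + 24605)*(-1/39221) = 39342*(-1/39221) = -39342/39221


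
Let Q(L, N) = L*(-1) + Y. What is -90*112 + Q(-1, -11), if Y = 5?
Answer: -10074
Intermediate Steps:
Q(L, N) = 5 - L (Q(L, N) = L*(-1) + 5 = -L + 5 = 5 - L)
-90*112 + Q(-1, -11) = -90*112 + (5 - 1*(-1)) = -10080 + (5 + 1) = -10080 + 6 = -10074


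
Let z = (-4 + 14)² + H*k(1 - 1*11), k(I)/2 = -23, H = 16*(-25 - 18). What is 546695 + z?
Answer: 578443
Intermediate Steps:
H = -688 (H = 16*(-43) = -688)
k(I) = -46 (k(I) = 2*(-23) = -46)
z = 31748 (z = (-4 + 14)² - 688*(-46) = 10² + 31648 = 100 + 31648 = 31748)
546695 + z = 546695 + 31748 = 578443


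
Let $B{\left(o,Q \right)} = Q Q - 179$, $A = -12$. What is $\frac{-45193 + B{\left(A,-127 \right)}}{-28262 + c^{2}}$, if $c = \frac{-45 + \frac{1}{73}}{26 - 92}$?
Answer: $\frac{169705346283}{164009631458} \approx 1.0347$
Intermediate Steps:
$B{\left(o,Q \right)} = -179 + Q^{2}$ ($B{\left(o,Q \right)} = Q^{2} - 179 = -179 + Q^{2}$)
$c = \frac{1642}{2409}$ ($c = \frac{-45 + \frac{1}{73}}{-66} = \left(- \frac{3284}{73}\right) \left(- \frac{1}{66}\right) = \frac{1642}{2409} \approx 0.68161$)
$\frac{-45193 + B{\left(A,-127 \right)}}{-28262 + c^{2}} = \frac{-45193 - \left(179 - \left(-127\right)^{2}\right)}{-28262 + \left(\frac{1642}{2409}\right)^{2}} = \frac{-45193 + \left(-179 + 16129\right)}{-28262 + \frac{2696164}{5803281}} = \frac{-45193 + 15950}{- \frac{164009631458}{5803281}} = \left(-29243\right) \left(- \frac{5803281}{164009631458}\right) = \frac{169705346283}{164009631458}$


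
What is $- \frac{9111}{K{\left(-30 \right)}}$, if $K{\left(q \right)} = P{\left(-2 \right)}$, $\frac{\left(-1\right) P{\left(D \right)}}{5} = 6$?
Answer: $\frac{3037}{10} \approx 303.7$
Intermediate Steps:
$P{\left(D \right)} = -30$ ($P{\left(D \right)} = \left(-5\right) 6 = -30$)
$K{\left(q \right)} = -30$
$- \frac{9111}{K{\left(-30 \right)}} = - \frac{9111}{-30} = \left(-9111\right) \left(- \frac{1}{30}\right) = \frac{3037}{10}$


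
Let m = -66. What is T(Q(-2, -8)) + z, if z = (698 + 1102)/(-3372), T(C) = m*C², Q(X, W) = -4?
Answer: -296886/281 ≈ -1056.5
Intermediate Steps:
T(C) = -66*C²
z = -150/281 (z = 1800*(-1/3372) = -150/281 ≈ -0.53381)
T(Q(-2, -8)) + z = -66*(-4)² - 150/281 = -66*16 - 150/281 = -1056 - 150/281 = -296886/281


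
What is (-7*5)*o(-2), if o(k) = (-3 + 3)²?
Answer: 0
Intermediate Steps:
o(k) = 0 (o(k) = 0² = 0)
(-7*5)*o(-2) = -7*5*0 = -35*0 = 0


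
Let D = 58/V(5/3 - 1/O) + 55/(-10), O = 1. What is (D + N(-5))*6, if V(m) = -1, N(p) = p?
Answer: -411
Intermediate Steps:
D = -127/2 (D = 58/(-1) + 55/(-10) = 58*(-1) + 55*(-⅒) = -58 - 11/2 = -127/2 ≈ -63.500)
(D + N(-5))*6 = (-127/2 - 5)*6 = -137/2*6 = -411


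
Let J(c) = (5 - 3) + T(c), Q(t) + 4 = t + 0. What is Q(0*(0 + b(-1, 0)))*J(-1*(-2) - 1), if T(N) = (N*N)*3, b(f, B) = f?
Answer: -20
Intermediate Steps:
Q(t) = -4 + t (Q(t) = -4 + (t + 0) = -4 + t)
T(N) = 3*N² (T(N) = N²*3 = 3*N²)
J(c) = 2 + 3*c² (J(c) = (5 - 3) + 3*c² = 2 + 3*c²)
Q(0*(0 + b(-1, 0)))*J(-1*(-2) - 1) = (-4 + 0*(0 - 1))*(2 + 3*(-1*(-2) - 1)²) = (-4 + 0*(-1))*(2 + 3*(2 - 1)²) = (-4 + 0)*(2 + 3*1²) = -4*(2 + 3*1) = -4*(2 + 3) = -4*5 = -20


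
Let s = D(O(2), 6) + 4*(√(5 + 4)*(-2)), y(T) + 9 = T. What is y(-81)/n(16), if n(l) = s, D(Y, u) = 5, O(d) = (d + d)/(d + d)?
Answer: 90/19 ≈ 4.7368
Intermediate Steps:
O(d) = 1 (O(d) = (2*d)/((2*d)) = (2*d)*(1/(2*d)) = 1)
y(T) = -9 + T
s = -19 (s = 5 + 4*(√(5 + 4)*(-2)) = 5 + 4*(√9*(-2)) = 5 + 4*(3*(-2)) = 5 + 4*(-6) = 5 - 24 = -19)
n(l) = -19
y(-81)/n(16) = (-9 - 81)/(-19) = -90*(-1/19) = 90/19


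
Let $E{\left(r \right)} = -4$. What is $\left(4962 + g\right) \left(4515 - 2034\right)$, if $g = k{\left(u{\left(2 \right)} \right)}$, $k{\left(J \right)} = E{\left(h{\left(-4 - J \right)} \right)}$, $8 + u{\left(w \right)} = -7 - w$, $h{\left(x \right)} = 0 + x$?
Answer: $12300798$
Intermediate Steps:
$h{\left(x \right)} = x$
$u{\left(w \right)} = -15 - w$ ($u{\left(w \right)} = -8 - \left(7 + w\right) = -15 - w$)
$k{\left(J \right)} = -4$
$g = -4$
$\left(4962 + g\right) \left(4515 - 2034\right) = \left(4962 - 4\right) \left(4515 - 2034\right) = 4958 \cdot 2481 = 12300798$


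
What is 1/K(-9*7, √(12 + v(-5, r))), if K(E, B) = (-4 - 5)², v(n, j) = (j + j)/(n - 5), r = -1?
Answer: 1/81 ≈ 0.012346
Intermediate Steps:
v(n, j) = 2*j/(-5 + n) (v(n, j) = (2*j)/(-5 + n) = 2*j/(-5 + n))
K(E, B) = 81 (K(E, B) = (-9)² = 81)
1/K(-9*7, √(12 + v(-5, r))) = 1/81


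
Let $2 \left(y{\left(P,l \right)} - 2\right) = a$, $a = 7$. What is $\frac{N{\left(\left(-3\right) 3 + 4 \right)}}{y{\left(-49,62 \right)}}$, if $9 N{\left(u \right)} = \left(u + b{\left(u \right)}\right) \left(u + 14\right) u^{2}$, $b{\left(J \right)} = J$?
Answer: $- \frac{500}{11} \approx -45.455$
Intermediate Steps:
$y{\left(P,l \right)} = \frac{11}{2}$ ($y{\left(P,l \right)} = 2 + \frac{1}{2} \cdot 7 = 2 + \frac{7}{2} = \frac{11}{2}$)
$N{\left(u \right)} = \frac{2 u^{3} \left(14 + u\right)}{9}$ ($N{\left(u \right)} = \frac{\left(u + u\right) \left(u + 14\right) u^{2}}{9} = \frac{2 u \left(14 + u\right) u^{2}}{9} = \frac{2 u^{3} \left(14 + u\right)}{9}$)
$\frac{N{\left(\left(-3\right) 3 + 4 \right)}}{y{\left(-49,62 \right)}} = \frac{\frac{2}{9} \left(\left(-3\right) 3 + 4\right)^{3} \left(14 + \left(\left(-3\right) 3 + 4\right)\right)}{\frac{11}{2}} = \frac{2 \left(-9 + 4\right)^{3} \left(14 + \left(-9 + 4\right)\right)}{9} \cdot \frac{2}{11} = \frac{2 \left(-5\right)^{3} \left(14 - 5\right)}{9} \cdot \frac{2}{11} = \frac{2}{9} \left(-125\right) 9 \cdot \frac{2}{11} = \left(-250\right) \frac{2}{11} = - \frac{500}{11}$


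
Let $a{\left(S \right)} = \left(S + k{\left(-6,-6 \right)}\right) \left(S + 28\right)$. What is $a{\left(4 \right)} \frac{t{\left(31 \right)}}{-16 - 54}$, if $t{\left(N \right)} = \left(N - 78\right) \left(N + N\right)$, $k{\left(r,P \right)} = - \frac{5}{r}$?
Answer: $\frac{676048}{105} \approx 6438.6$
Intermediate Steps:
$a{\left(S \right)} = \left(28 + S\right) \left(\frac{5}{6} + S\right)$ ($a{\left(S \right)} = \left(S - \frac{5}{-6}\right) \left(S + 28\right) = \left(S - - \frac{5}{6}\right) \left(28 + S\right) = \left(S + \frac{5}{6}\right) \left(28 + S\right) = \left(\frac{5}{6} + S\right) \left(28 + S\right) = \left(28 + S\right) \left(\frac{5}{6} + S\right)$)
$t{\left(N \right)} = 2 N \left(-78 + N\right)$ ($t{\left(N \right)} = \left(-78 + N\right) 2 N = 2 N \left(-78 + N\right)$)
$a{\left(4 \right)} \frac{t{\left(31 \right)}}{-16 - 54} = \left(\frac{70}{3} + 4^{2} + \frac{173}{6} \cdot 4\right) \frac{2 \cdot 31 \left(-78 + 31\right)}{-16 - 54} = \left(\frac{70}{3} + 16 + \frac{346}{3}\right) \frac{2 \cdot 31 \left(-47\right)}{-16 - 54} = \frac{464 \left(- \frac{2914}{-70}\right)}{3} = \frac{464 \left(\left(-2914\right) \left(- \frac{1}{70}\right)\right)}{3} = \frac{464}{3} \cdot \frac{1457}{35} = \frac{676048}{105}$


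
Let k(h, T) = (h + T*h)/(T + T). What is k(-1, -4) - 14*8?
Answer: -899/8 ≈ -112.38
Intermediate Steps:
k(h, T) = (h + T*h)/(2*T) (k(h, T) = (h + T*h)/((2*T)) = (h + T*h)*(1/(2*T)) = (h + T*h)/(2*T))
k(-1, -4) - 14*8 = (½)*(-1)*(1 - 4)/(-4) - 14*8 = (½)*(-1)*(-¼)*(-3) - 112 = -3/8 - 112 = -899/8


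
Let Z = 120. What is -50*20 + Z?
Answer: -880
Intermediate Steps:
-50*20 + Z = -50*20 + 120 = -1000 + 120 = -880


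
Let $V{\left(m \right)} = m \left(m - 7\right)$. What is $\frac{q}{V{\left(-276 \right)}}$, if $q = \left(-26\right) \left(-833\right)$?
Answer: $\frac{10829}{39054} \approx 0.27728$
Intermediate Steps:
$q = 21658$
$V{\left(m \right)} = m \left(-7 + m\right)$
$\frac{q}{V{\left(-276 \right)}} = \frac{21658}{\left(-276\right) \left(-7 - 276\right)} = \frac{21658}{\left(-276\right) \left(-283\right)} = \frac{21658}{78108} = 21658 \cdot \frac{1}{78108} = \frac{10829}{39054}$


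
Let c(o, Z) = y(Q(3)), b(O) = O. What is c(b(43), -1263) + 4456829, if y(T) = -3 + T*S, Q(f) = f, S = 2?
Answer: 4456832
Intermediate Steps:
y(T) = -3 + 2*T (y(T) = -3 + T*2 = -3 + 2*T)
c(o, Z) = 3 (c(o, Z) = -3 + 2*3 = -3 + 6 = 3)
c(b(43), -1263) + 4456829 = 3 + 4456829 = 4456832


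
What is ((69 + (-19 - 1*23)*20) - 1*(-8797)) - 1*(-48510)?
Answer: 56536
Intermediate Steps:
((69 + (-19 - 1*23)*20) - 1*(-8797)) - 1*(-48510) = ((69 + (-19 - 23)*20) + 8797) + 48510 = ((69 - 42*20) + 8797) + 48510 = ((69 - 840) + 8797) + 48510 = (-771 + 8797) + 48510 = 8026 + 48510 = 56536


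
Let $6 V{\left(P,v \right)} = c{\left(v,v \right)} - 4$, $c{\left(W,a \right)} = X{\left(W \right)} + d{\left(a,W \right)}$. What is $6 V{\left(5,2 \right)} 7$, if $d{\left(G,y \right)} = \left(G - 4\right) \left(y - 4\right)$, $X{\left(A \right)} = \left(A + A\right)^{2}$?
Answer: $112$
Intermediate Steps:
$X{\left(A \right)} = 4 A^{2}$ ($X{\left(A \right)} = \left(2 A\right)^{2} = 4 A^{2}$)
$d{\left(G,y \right)} = \left(-4 + G\right) \left(-4 + y\right)$
$c{\left(W,a \right)} = 16 - 4 W - 4 a + 4 W^{2} + W a$ ($c{\left(W,a \right)} = 4 W^{2} + \left(16 - 4 a - 4 W + a W\right) = 4 W^{2} + \left(16 - 4 a - 4 W + W a\right) = 4 W^{2} + \left(16 - 4 W - 4 a + W a\right) = 16 - 4 W - 4 a + 4 W^{2} + W a$)
$V{\left(P,v \right)} = 2 - \frac{4 v}{3} + \frac{5 v^{2}}{6}$ ($V{\left(P,v \right)} = \frac{\left(16 - 4 v - 4 v + 4 v^{2} + v v\right) - 4}{6} = \frac{\left(16 - 4 v - 4 v + 4 v^{2} + v^{2}\right) - 4}{6} = \frac{\left(16 - 8 v + 5 v^{2}\right) - 4}{6} = \frac{12 - 8 v + 5 v^{2}}{6} = 2 - \frac{4 v}{3} + \frac{5 v^{2}}{6}$)
$6 V{\left(5,2 \right)} 7 = 6 \left(2 - \frac{8}{3} + \frac{5 \cdot 2^{2}}{6}\right) 7 = 6 \left(2 - \frac{8}{3} + \frac{5}{6} \cdot 4\right) 7 = 6 \left(2 - \frac{8}{3} + \frac{10}{3}\right) 7 = 6 \cdot \frac{8}{3} \cdot 7 = 16 \cdot 7 = 112$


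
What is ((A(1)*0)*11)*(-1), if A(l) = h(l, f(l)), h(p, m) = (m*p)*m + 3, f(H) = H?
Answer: 0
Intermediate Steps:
h(p, m) = 3 + p*m² (h(p, m) = p*m² + 3 = 3 + p*m²)
A(l) = 3 + l³ (A(l) = 3 + l*l² = 3 + l³)
((A(1)*0)*11)*(-1) = (((3 + 1³)*0)*11)*(-1) = (((3 + 1)*0)*11)*(-1) = ((4*0)*11)*(-1) = (0*11)*(-1) = 0*(-1) = 0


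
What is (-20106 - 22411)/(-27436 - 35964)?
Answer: 42517/63400 ≈ 0.67062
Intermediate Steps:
(-20106 - 22411)/(-27436 - 35964) = -42517/(-63400) = -42517*(-1/63400) = 42517/63400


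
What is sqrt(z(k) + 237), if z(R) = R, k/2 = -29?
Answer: sqrt(179) ≈ 13.379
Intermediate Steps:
k = -58 (k = 2*(-29) = -58)
sqrt(z(k) + 237) = sqrt(-58 + 237) = sqrt(179)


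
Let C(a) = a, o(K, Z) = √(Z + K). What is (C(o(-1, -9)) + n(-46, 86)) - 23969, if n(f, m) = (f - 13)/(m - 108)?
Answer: -527259/22 + I*√10 ≈ -23966.0 + 3.1623*I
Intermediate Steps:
n(f, m) = (-13 + f)/(-108 + m)
o(K, Z) = √(K + Z)
(C(o(-1, -9)) + n(-46, 86)) - 23969 = (√(-1 - 9) + (-13 - 46)/(-108 + 86)) - 23969 = (√(-10) - 59/(-22)) - 23969 = (I*√10 - 1/22*(-59)) - 23969 = (I*√10 + 59/22) - 23969 = (59/22 + I*√10) - 23969 = -527259/22 + I*√10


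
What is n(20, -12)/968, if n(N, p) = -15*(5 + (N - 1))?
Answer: -45/121 ≈ -0.37190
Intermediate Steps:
n(N, p) = -60 - 15*N (n(N, p) = -15*(5 + (-1 + N)) = -15*(4 + N) = -3*(20 + 5*N) = -60 - 15*N)
n(20, -12)/968 = (-60 - 15*20)/968 = (-60 - 300)*(1/968) = -360*1/968 = -45/121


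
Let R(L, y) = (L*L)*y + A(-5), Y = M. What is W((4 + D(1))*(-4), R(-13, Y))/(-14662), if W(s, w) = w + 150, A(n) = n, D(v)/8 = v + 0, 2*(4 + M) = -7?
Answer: 2245/29324 ≈ 0.076558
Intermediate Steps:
M = -15/2 (M = -4 + (½)*(-7) = -4 - 7/2 = -15/2 ≈ -7.5000)
D(v) = 8*v (D(v) = 8*(v + 0) = 8*v)
Y = -15/2 ≈ -7.5000
R(L, y) = -5 + y*L² (R(L, y) = (L*L)*y - 5 = L²*y - 5 = y*L² - 5 = -5 + y*L²)
W(s, w) = 150 + w
W((4 + D(1))*(-4), R(-13, Y))/(-14662) = (150 + (-5 - 15/2*(-13)²))/(-14662) = (150 + (-5 - 15/2*169))*(-1/14662) = (150 + (-5 - 2535/2))*(-1/14662) = (150 - 2545/2)*(-1/14662) = -2245/2*(-1/14662) = 2245/29324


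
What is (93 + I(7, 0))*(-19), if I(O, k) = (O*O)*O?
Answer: -8284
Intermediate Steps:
I(O, k) = O**3 (I(O, k) = O**2*O = O**3)
(93 + I(7, 0))*(-19) = (93 + 7**3)*(-19) = (93 + 343)*(-19) = 436*(-19) = -8284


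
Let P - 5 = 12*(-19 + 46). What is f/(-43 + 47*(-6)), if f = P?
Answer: -329/325 ≈ -1.0123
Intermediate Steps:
P = 329 (P = 5 + 12*(-19 + 46) = 5 + 12*27 = 5 + 324 = 329)
f = 329
f/(-43 + 47*(-6)) = 329/(-43 + 47*(-6)) = 329/(-43 - 282) = 329/(-325) = 329*(-1/325) = -329/325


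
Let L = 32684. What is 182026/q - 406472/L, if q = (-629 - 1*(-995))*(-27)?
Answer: -1245761761/40372911 ≈ -30.856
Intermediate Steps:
q = -9882 (q = (-629 + 995)*(-27) = 366*(-27) = -9882)
182026/q - 406472/L = 182026/(-9882) - 406472/32684 = 182026*(-1/9882) - 406472*1/32684 = -91013/4941 - 101618/8171 = -1245761761/40372911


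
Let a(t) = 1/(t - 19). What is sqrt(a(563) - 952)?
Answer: 3*I*sqrt(1956462)/136 ≈ 30.854*I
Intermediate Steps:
a(t) = 1/(-19 + t)
sqrt(a(563) - 952) = sqrt(1/(-19 + 563) - 952) = sqrt(1/544 - 952) = sqrt(-517887/544) = 3*I*sqrt(1956462)/136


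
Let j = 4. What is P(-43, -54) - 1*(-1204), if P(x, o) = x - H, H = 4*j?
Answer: 1145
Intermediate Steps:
H = 16 (H = 4*4 = 16)
P(x, o) = -16 + x (P(x, o) = x - 1*16 = x - 16 = -16 + x)
P(-43, -54) - 1*(-1204) = (-16 - 43) - 1*(-1204) = -59 + 1204 = 1145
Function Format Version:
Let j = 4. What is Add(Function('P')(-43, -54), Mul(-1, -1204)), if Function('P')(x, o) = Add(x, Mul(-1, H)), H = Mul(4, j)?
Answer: 1145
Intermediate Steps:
H = 16 (H = Mul(4, 4) = 16)
Function('P')(x, o) = Add(-16, x) (Function('P')(x, o) = Add(x, Mul(-1, 16)) = Add(x, -16) = Add(-16, x))
Add(Function('P')(-43, -54), Mul(-1, -1204)) = Add(Add(-16, -43), Mul(-1, -1204)) = Add(-59, 1204) = 1145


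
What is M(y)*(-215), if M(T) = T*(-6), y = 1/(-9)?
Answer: -430/3 ≈ -143.33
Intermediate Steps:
y = -⅑ ≈ -0.11111
M(T) = -6*T
M(y)*(-215) = -6*(-⅑)*(-215) = (⅔)*(-215) = -430/3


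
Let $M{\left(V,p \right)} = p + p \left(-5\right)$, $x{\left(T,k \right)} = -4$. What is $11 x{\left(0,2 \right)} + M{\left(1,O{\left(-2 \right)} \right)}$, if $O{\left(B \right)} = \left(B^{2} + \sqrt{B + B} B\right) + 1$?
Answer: $-64 + 16 i \approx -64.0 + 16.0 i$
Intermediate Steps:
$O{\left(B \right)} = 1 + B^{2} + \sqrt{2} B^{\frac{3}{2}}$ ($O{\left(B \right)} = \left(B^{2} + \sqrt{2 B} B\right) + 1 = \left(B^{2} + \sqrt{2} \sqrt{B} B\right) + 1 = \left(B^{2} + \sqrt{2} B^{\frac{3}{2}}\right) + 1 = 1 + B^{2} + \sqrt{2} B^{\frac{3}{2}}$)
$M{\left(V,p \right)} = - 4 p$ ($M{\left(V,p \right)} = p - 5 p = - 4 p$)
$11 x{\left(0,2 \right)} + M{\left(1,O{\left(-2 \right)} \right)} = 11 \left(-4\right) - 4 \left(1 + \left(-2\right)^{2} + \sqrt{2} \left(-2\right)^{\frac{3}{2}}\right) = -44 - 4 \left(1 + 4 + \sqrt{2} \left(- 2 i \sqrt{2}\right)\right) = -44 - 4 \left(1 + 4 - 4 i\right) = -44 - 4 \left(5 - 4 i\right) = -44 - \left(20 - 16 i\right) = -64 + 16 i$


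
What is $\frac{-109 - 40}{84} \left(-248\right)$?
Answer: $\frac{9238}{21} \approx 439.9$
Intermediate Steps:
$\frac{-109 - 40}{84} \left(-248\right) = \left(-149\right) \frac{1}{84} \left(-248\right) = \left(- \frac{149}{84}\right) \left(-248\right) = \frac{9238}{21}$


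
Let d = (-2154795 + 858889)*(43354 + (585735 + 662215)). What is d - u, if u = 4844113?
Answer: -1673413445537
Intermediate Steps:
d = -1673408601424 (d = -1295906*(43354 + 1247950) = -1295906*1291304 = -1673408601424)
d - u = -1673408601424 - 1*4844113 = -1673408601424 - 4844113 = -1673413445537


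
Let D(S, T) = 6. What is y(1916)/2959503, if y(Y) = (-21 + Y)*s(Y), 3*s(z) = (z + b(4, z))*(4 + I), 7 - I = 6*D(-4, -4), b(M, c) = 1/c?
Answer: -173916325375/17011223244 ≈ -10.224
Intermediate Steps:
I = -29 (I = 7 - 6*6 = 7 - 1*36 = 7 - 36 = -29)
s(z) = -25*z/3 - 25/(3*z) (s(z) = ((z + 1/z)*(4 - 29))/3 = ((z + 1/z)*(-25))/3 = (-25*z - 25/z)/3 = -25*z/3 - 25/(3*z))
y(Y) = 25*(-1 - Y²)*(-21 + Y)/(3*Y) (y(Y) = (-21 + Y)*(25*(-1 - Y²)/(3*Y)) = 25*(-1 - Y²)*(-21 + Y)/(3*Y))
y(1916)/2959503 = -25/3*(1 + 1916²)*(-21 + 1916)/1916/2959503 = -25/3*1/1916*(1 + 3671056)*1895*(1/2959503) = -25/3*1/1916*3671057*1895*(1/2959503) = -173916325375/5748*1/2959503 = -173916325375/17011223244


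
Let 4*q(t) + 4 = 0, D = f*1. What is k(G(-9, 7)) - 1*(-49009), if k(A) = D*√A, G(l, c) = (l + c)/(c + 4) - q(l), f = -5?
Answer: 49009 - 15*√11/11 ≈ 49005.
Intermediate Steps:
D = -5 (D = -5*1 = -5)
q(t) = -1 (q(t) = -1 + (¼)*0 = -1 + 0 = -1)
G(l, c) = 1 + (c + l)/(4 + c) (G(l, c) = (l + c)/(c + 4) - 1*(-1) = (c + l)/(4 + c) + 1 = 1 + (c + l)/(4 + c))
k(A) = -5*√A
k(G(-9, 7)) - 1*(-49009) = -5*√(4 - 9 + 2*7)/√(4 + 7) - 1*(-49009) = -5*√11*√(4 - 9 + 14)/11 + 49009 = -5*3*√11/11 + 49009 = -15*√11/11 + 49009 = 49009 - 15*√11/11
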